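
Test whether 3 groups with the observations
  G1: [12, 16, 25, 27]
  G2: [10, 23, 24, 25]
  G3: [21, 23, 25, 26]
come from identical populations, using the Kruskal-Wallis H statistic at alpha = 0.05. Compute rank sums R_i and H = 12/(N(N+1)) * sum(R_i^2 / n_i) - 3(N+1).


Step 1: Combine all N = 12 observations and assign midranks.
sorted (value, group, rank): (10,G2,1), (12,G1,2), (16,G1,3), (21,G3,4), (23,G2,5.5), (23,G3,5.5), (24,G2,7), (25,G1,9), (25,G2,9), (25,G3,9), (26,G3,11), (27,G1,12)
Step 2: Sum ranks within each group.
R_1 = 26 (n_1 = 4)
R_2 = 22.5 (n_2 = 4)
R_3 = 29.5 (n_3 = 4)
Step 3: H = 12/(N(N+1)) * sum(R_i^2/n_i) - 3(N+1)
     = 12/(12*13) * (26^2/4 + 22.5^2/4 + 29.5^2/4) - 3*13
     = 0.076923 * 513.125 - 39
     = 0.471154.
Step 4: Ties present; correction factor C = 1 - 30/(12^3 - 12) = 0.982517. Corrected H = 0.471154 / 0.982517 = 0.479537.
Step 5: Under H0, H ~ chi^2(2); p-value = 0.786810.
Step 6: alpha = 0.05. fail to reject H0.

H = 0.4795, df = 2, p = 0.786810, fail to reject H0.


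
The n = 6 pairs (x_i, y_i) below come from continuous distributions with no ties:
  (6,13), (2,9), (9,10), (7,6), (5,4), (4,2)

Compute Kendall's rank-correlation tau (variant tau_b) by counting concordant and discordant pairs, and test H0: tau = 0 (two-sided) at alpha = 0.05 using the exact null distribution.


Step 1: Enumerate the 15 unordered pairs (i,j) with i<j and classify each by sign(x_j-x_i) * sign(y_j-y_i).
  (1,2):dx=-4,dy=-4->C; (1,3):dx=+3,dy=-3->D; (1,4):dx=+1,dy=-7->D; (1,5):dx=-1,dy=-9->C
  (1,6):dx=-2,dy=-11->C; (2,3):dx=+7,dy=+1->C; (2,4):dx=+5,dy=-3->D; (2,5):dx=+3,dy=-5->D
  (2,6):dx=+2,dy=-7->D; (3,4):dx=-2,dy=-4->C; (3,5):dx=-4,dy=-6->C; (3,6):dx=-5,dy=-8->C
  (4,5):dx=-2,dy=-2->C; (4,6):dx=-3,dy=-4->C; (5,6):dx=-1,dy=-2->C
Step 2: C = 10, D = 5, total pairs = 15.
Step 3: tau = (C - D)/(n(n-1)/2) = (10 - 5)/15 = 0.333333.
Step 4: Exact two-sided p-value (enumerate n! = 720 permutations of y under H0): p = 0.469444.
Step 5: alpha = 0.05. fail to reject H0.

tau_b = 0.3333 (C=10, D=5), p = 0.469444, fail to reject H0.


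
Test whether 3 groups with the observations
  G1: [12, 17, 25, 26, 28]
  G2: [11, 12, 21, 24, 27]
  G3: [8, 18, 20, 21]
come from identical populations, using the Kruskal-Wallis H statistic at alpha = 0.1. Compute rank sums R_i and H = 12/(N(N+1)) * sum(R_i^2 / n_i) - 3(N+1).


Step 1: Combine all N = 14 observations and assign midranks.
sorted (value, group, rank): (8,G3,1), (11,G2,2), (12,G1,3.5), (12,G2,3.5), (17,G1,5), (18,G3,6), (20,G3,7), (21,G2,8.5), (21,G3,8.5), (24,G2,10), (25,G1,11), (26,G1,12), (27,G2,13), (28,G1,14)
Step 2: Sum ranks within each group.
R_1 = 45.5 (n_1 = 5)
R_2 = 37 (n_2 = 5)
R_3 = 22.5 (n_3 = 4)
Step 3: H = 12/(N(N+1)) * sum(R_i^2/n_i) - 3(N+1)
     = 12/(14*15) * (45.5^2/5 + 37^2/5 + 22.5^2/4) - 3*15
     = 0.057143 * 814.413 - 45
     = 1.537857.
Step 4: Ties present; correction factor C = 1 - 12/(14^3 - 14) = 0.995604. Corrected H = 1.537857 / 0.995604 = 1.544647.
Step 5: Under H0, H ~ chi^2(2); p-value = 0.461939.
Step 6: alpha = 0.1. fail to reject H0.

H = 1.5446, df = 2, p = 0.461939, fail to reject H0.


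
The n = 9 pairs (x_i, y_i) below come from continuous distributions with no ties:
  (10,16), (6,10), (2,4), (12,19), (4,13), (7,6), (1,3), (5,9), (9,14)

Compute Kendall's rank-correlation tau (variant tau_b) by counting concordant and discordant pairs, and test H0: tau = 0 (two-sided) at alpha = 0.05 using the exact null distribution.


Step 1: Enumerate the 36 unordered pairs (i,j) with i<j and classify each by sign(x_j-x_i) * sign(y_j-y_i).
  (1,2):dx=-4,dy=-6->C; (1,3):dx=-8,dy=-12->C; (1,4):dx=+2,dy=+3->C; (1,5):dx=-6,dy=-3->C
  (1,6):dx=-3,dy=-10->C; (1,7):dx=-9,dy=-13->C; (1,8):dx=-5,dy=-7->C; (1,9):dx=-1,dy=-2->C
  (2,3):dx=-4,dy=-6->C; (2,4):dx=+6,dy=+9->C; (2,5):dx=-2,dy=+3->D; (2,6):dx=+1,dy=-4->D
  (2,7):dx=-5,dy=-7->C; (2,8):dx=-1,dy=-1->C; (2,9):dx=+3,dy=+4->C; (3,4):dx=+10,dy=+15->C
  (3,5):dx=+2,dy=+9->C; (3,6):dx=+5,dy=+2->C; (3,7):dx=-1,dy=-1->C; (3,8):dx=+3,dy=+5->C
  (3,9):dx=+7,dy=+10->C; (4,5):dx=-8,dy=-6->C; (4,6):dx=-5,dy=-13->C; (4,7):dx=-11,dy=-16->C
  (4,8):dx=-7,dy=-10->C; (4,9):dx=-3,dy=-5->C; (5,6):dx=+3,dy=-7->D; (5,7):dx=-3,dy=-10->C
  (5,8):dx=+1,dy=-4->D; (5,9):dx=+5,dy=+1->C; (6,7):dx=-6,dy=-3->C; (6,8):dx=-2,dy=+3->D
  (6,9):dx=+2,dy=+8->C; (7,8):dx=+4,dy=+6->C; (7,9):dx=+8,dy=+11->C; (8,9):dx=+4,dy=+5->C
Step 2: C = 31, D = 5, total pairs = 36.
Step 3: tau = (C - D)/(n(n-1)/2) = (31 - 5)/36 = 0.722222.
Step 4: Exact two-sided p-value (enumerate n! = 362880 permutations of y under H0): p = 0.005886.
Step 5: alpha = 0.05. reject H0.

tau_b = 0.7222 (C=31, D=5), p = 0.005886, reject H0.


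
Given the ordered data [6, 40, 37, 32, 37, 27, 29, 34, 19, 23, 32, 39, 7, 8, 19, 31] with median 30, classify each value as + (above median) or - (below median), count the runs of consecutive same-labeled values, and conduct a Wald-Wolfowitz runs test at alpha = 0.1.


Step 1: Compute median = 30; label A = above, B = below.
Labels in order: BAAAABBABBAABBBA  (n_A = 8, n_B = 8)
Step 2: Count runs R = 8.
Step 3: Under H0 (random ordering), E[R] = 2*n_A*n_B/(n_A+n_B) + 1 = 2*8*8/16 + 1 = 9.0000.
        Var[R] = 2*n_A*n_B*(2*n_A*n_B - n_A - n_B) / ((n_A+n_B)^2 * (n_A+n_B-1)) = 14336/3840 = 3.7333.
        SD[R] = 1.9322.
Step 4: Continuity-corrected z = (R + 0.5 - E[R]) / SD[R] = (8 + 0.5 - 9.0000) / 1.9322 = -0.2588.
Step 5: Two-sided p-value via normal approximation = 2*(1 - Phi(|z|)) = 0.795809.
Step 6: alpha = 0.1. fail to reject H0.

R = 8, z = -0.2588, p = 0.795809, fail to reject H0.


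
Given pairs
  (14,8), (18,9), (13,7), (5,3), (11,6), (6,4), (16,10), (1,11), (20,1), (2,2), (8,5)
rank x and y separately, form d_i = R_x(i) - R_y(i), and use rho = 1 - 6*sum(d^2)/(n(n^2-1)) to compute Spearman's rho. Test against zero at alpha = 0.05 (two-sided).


Step 1: Rank x and y separately (midranks; no ties here).
rank(x): 14->8, 18->10, 13->7, 5->3, 11->6, 6->4, 16->9, 1->1, 20->11, 2->2, 8->5
rank(y): 8->8, 9->9, 7->7, 3->3, 6->6, 4->4, 10->10, 11->11, 1->1, 2->2, 5->5
Step 2: d_i = R_x(i) - R_y(i); compute d_i^2.
  (8-8)^2=0, (10-9)^2=1, (7-7)^2=0, (3-3)^2=0, (6-6)^2=0, (4-4)^2=0, (9-10)^2=1, (1-11)^2=100, (11-1)^2=100, (2-2)^2=0, (5-5)^2=0
sum(d^2) = 202.
Step 3: rho = 1 - 6*202 / (11*(11^2 - 1)) = 1 - 1212/1320 = 0.081818.
Step 4: Under H0, t = rho * sqrt((n-2)/(1-rho^2)) = 0.2463 ~ t(9).
Step 5: Two-sided p-value from the t-distribution with 9 df = 0.810990.
Step 6: alpha = 0.05. fail to reject H0.

rho = 0.0818, p = 0.810990, fail to reject H0 at alpha = 0.05.


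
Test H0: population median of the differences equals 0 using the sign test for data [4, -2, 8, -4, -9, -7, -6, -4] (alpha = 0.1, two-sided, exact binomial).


Step 1: Discard zero differences. Original n = 8; n_eff = number of nonzero differences = 8.
Nonzero differences (with sign): +4, -2, +8, -4, -9, -7, -6, -4
Step 2: Count signs: positive = 2, negative = 6.
Step 3: Under H0: P(positive) = 0.5, so the number of positives S ~ Bin(8, 0.5).
Step 4: Two-sided exact p-value = sum of Bin(8,0.5) probabilities at or below the observed probability = 0.289062.
Step 5: alpha = 0.1. fail to reject H0.

n_eff = 8, pos = 2, neg = 6, p = 0.289062, fail to reject H0.


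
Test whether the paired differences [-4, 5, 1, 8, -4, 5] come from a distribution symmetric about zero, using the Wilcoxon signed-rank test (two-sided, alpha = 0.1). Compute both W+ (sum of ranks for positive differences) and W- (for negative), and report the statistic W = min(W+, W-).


Step 1: Drop any zero differences (none here) and take |d_i|.
|d| = [4, 5, 1, 8, 4, 5]
Step 2: Midrank |d_i| (ties get averaged ranks).
ranks: |4|->2.5, |5|->4.5, |1|->1, |8|->6, |4|->2.5, |5|->4.5
Step 3: Attach original signs; sum ranks with positive sign and with negative sign.
W+ = 4.5 + 1 + 6 + 4.5 = 16
W- = 2.5 + 2.5 = 5
(Check: W+ + W- = 21 should equal n(n+1)/2 = 21.)
Step 4: Test statistic W = min(W+, W-) = 5.
Step 5: Ties in |d|, so use the tie-corrected normal approximation.
        E[W] = n(n+1)/4 = 6*7/4 = 10.5.
        Tie groups: |d|=4 (t=2), |d|=5 (t=2); sum(t^3 - t) = 12.
        Var[W] = n(n+1)(2n+1)/24 - sum(t^3-t)/48 = 546/24 - 12/48 = 22.5.
        z = (W - E[W]) / sqrt(Var[W]) = (5 - 10.5) / 4.7434 = -1.1595.
        Two-sided p = 2*Phi(z) = 0.246252.
Step 6: alpha = 0.1. fail to reject H0.

W+ = 16, W- = 5, W = min = 5, p = 0.246252, fail to reject H0.


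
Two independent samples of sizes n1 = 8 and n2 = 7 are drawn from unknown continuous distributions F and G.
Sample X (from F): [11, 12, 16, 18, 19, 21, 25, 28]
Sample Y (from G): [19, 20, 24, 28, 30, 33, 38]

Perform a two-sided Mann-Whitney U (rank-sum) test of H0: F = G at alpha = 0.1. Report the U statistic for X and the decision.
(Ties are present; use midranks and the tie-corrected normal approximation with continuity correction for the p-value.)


Step 1: Combine and sort all 15 observations; assign midranks.
sorted (value, group): (11,X), (12,X), (16,X), (18,X), (19,X), (19,Y), (20,Y), (21,X), (24,Y), (25,X), (28,X), (28,Y), (30,Y), (33,Y), (38,Y)
ranks: 11->1, 12->2, 16->3, 18->4, 19->5.5, 19->5.5, 20->7, 21->8, 24->9, 25->10, 28->11.5, 28->11.5, 30->13, 33->14, 38->15
Step 2: Rank sum for X: R1 = 1 + 2 + 3 + 4 + 5.5 + 8 + 10 + 11.5 = 45.
Step 3: U_X = R1 - n1(n1+1)/2 = 45 - 8*9/2 = 45 - 36 = 9.
       U_Y = n1*n2 - U_X = 56 - 9 = 47.
Step 4: Ties are present, so use the tie-corrected normal approximation (with continuity correction) for the p-value.
Step 5: p-value = 0.031969; compare to alpha = 0.1. reject H0.

U_X = 9, p = 0.031969, reject H0 at alpha = 0.1.


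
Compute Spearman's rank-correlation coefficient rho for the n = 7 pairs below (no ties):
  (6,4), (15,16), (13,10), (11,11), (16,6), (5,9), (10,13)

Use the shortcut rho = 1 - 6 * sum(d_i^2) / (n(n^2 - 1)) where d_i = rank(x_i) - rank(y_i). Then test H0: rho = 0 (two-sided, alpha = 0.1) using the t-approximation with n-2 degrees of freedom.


Step 1: Rank x and y separately (midranks; no ties here).
rank(x): 6->2, 15->6, 13->5, 11->4, 16->7, 5->1, 10->3
rank(y): 4->1, 16->7, 10->4, 11->5, 6->2, 9->3, 13->6
Step 2: d_i = R_x(i) - R_y(i); compute d_i^2.
  (2-1)^2=1, (6-7)^2=1, (5-4)^2=1, (4-5)^2=1, (7-2)^2=25, (1-3)^2=4, (3-6)^2=9
sum(d^2) = 42.
Step 3: rho = 1 - 6*42 / (7*(7^2 - 1)) = 1 - 252/336 = 0.250000.
Step 4: Under H0, t = rho * sqrt((n-2)/(1-rho^2)) = 0.5774 ~ t(5).
Step 5: Two-sided p-value from the t-distribution with 5 df = 0.588724.
Step 6: alpha = 0.1. fail to reject H0.

rho = 0.2500, p = 0.588724, fail to reject H0 at alpha = 0.1.


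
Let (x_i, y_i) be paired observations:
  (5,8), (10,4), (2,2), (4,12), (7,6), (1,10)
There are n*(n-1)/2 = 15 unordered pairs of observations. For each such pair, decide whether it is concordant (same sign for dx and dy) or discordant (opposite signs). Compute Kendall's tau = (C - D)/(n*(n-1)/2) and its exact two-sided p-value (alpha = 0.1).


Step 1: Enumerate the 15 unordered pairs (i,j) with i<j and classify each by sign(x_j-x_i) * sign(y_j-y_i).
  (1,2):dx=+5,dy=-4->D; (1,3):dx=-3,dy=-6->C; (1,4):dx=-1,dy=+4->D; (1,5):dx=+2,dy=-2->D
  (1,6):dx=-4,dy=+2->D; (2,3):dx=-8,dy=-2->C; (2,4):dx=-6,dy=+8->D; (2,5):dx=-3,dy=+2->D
  (2,6):dx=-9,dy=+6->D; (3,4):dx=+2,dy=+10->C; (3,5):dx=+5,dy=+4->C; (3,6):dx=-1,dy=+8->D
  (4,5):dx=+3,dy=-6->D; (4,6):dx=-3,dy=-2->C; (5,6):dx=-6,dy=+4->D
Step 2: C = 5, D = 10, total pairs = 15.
Step 3: tau = (C - D)/(n(n-1)/2) = (5 - 10)/15 = -0.333333.
Step 4: Exact two-sided p-value (enumerate n! = 720 permutations of y under H0): p = 0.469444.
Step 5: alpha = 0.1. fail to reject H0.

tau_b = -0.3333 (C=5, D=10), p = 0.469444, fail to reject H0.


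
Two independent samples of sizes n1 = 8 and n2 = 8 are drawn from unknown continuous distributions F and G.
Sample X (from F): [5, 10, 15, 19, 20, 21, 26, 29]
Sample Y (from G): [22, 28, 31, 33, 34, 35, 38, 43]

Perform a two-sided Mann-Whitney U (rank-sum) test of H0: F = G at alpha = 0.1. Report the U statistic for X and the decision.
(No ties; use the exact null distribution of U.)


Step 1: Combine and sort all 16 observations; assign midranks.
sorted (value, group): (5,X), (10,X), (15,X), (19,X), (20,X), (21,X), (22,Y), (26,X), (28,Y), (29,X), (31,Y), (33,Y), (34,Y), (35,Y), (38,Y), (43,Y)
ranks: 5->1, 10->2, 15->3, 19->4, 20->5, 21->6, 22->7, 26->8, 28->9, 29->10, 31->11, 33->12, 34->13, 35->14, 38->15, 43->16
Step 2: Rank sum for X: R1 = 1 + 2 + 3 + 4 + 5 + 6 + 8 + 10 = 39.
Step 3: U_X = R1 - n1(n1+1)/2 = 39 - 8*9/2 = 39 - 36 = 3.
       U_Y = n1*n2 - U_X = 64 - 3 = 61.
Step 4: No ties, so the exact null distribution of U (based on enumerating the C(16,8) = 12870 equally likely rank assignments) gives the two-sided p-value.
Step 5: p-value = 0.001088; compare to alpha = 0.1. reject H0.

U_X = 3, p = 0.001088, reject H0 at alpha = 0.1.


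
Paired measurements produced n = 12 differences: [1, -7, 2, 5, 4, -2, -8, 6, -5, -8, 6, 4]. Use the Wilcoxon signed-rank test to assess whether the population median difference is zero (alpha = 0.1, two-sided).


Step 1: Drop any zero differences (none here) and take |d_i|.
|d| = [1, 7, 2, 5, 4, 2, 8, 6, 5, 8, 6, 4]
Step 2: Midrank |d_i| (ties get averaged ranks).
ranks: |1|->1, |7|->10, |2|->2.5, |5|->6.5, |4|->4.5, |2|->2.5, |8|->11.5, |6|->8.5, |5|->6.5, |8|->11.5, |6|->8.5, |4|->4.5
Step 3: Attach original signs; sum ranks with positive sign and with negative sign.
W+ = 1 + 2.5 + 6.5 + 4.5 + 8.5 + 8.5 + 4.5 = 36
W- = 10 + 2.5 + 11.5 + 6.5 + 11.5 = 42
(Check: W+ + W- = 78 should equal n(n+1)/2 = 78.)
Step 4: Test statistic W = min(W+, W-) = 36.
Step 5: Ties in |d|, so use the tie-corrected normal approximation.
        E[W] = n(n+1)/4 = 12*13/4 = 39.
        Tie groups: |d|=2 (t=2), |d|=4 (t=2), |d|=5 (t=2), |d|=6 (t=2), |d|=8 (t=2); sum(t^3 - t) = 30.
        Var[W] = n(n+1)(2n+1)/24 - sum(t^3-t)/48 = 3900/24 - 30/48 = 161.875.
        z = (W - E[W]) / sqrt(Var[W]) = (36 - 39) / 12.7230 = -0.2358.
        Two-sided p = 2*Phi(z) = 0.813593.
Step 6: alpha = 0.1. fail to reject H0.

W+ = 36, W- = 42, W = min = 36, p = 0.813593, fail to reject H0.


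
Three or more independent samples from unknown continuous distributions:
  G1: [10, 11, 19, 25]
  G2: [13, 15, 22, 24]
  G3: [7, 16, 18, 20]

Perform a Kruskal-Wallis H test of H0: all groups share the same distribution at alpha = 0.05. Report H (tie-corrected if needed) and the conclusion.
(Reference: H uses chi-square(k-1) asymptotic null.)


Step 1: Combine all N = 12 observations and assign midranks.
sorted (value, group, rank): (7,G3,1), (10,G1,2), (11,G1,3), (13,G2,4), (15,G2,5), (16,G3,6), (18,G3,7), (19,G1,8), (20,G3,9), (22,G2,10), (24,G2,11), (25,G1,12)
Step 2: Sum ranks within each group.
R_1 = 25 (n_1 = 4)
R_2 = 30 (n_2 = 4)
R_3 = 23 (n_3 = 4)
Step 3: H = 12/(N(N+1)) * sum(R_i^2/n_i) - 3(N+1)
     = 12/(12*13) * (25^2/4 + 30^2/4 + 23^2/4) - 3*13
     = 0.076923 * 513.5 - 39
     = 0.500000.
Step 4: No ties, so H is used without correction.
Step 5: Under H0, H ~ chi^2(2); p-value = 0.778801.
Step 6: alpha = 0.05. fail to reject H0.

H = 0.5000, df = 2, p = 0.778801, fail to reject H0.


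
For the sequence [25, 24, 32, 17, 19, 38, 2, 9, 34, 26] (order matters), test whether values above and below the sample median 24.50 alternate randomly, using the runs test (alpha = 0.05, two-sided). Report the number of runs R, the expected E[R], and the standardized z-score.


Step 1: Compute median = 24.50; label A = above, B = below.
Labels in order: ABABBABBAA  (n_A = 5, n_B = 5)
Step 2: Count runs R = 7.
Step 3: Under H0 (random ordering), E[R] = 2*n_A*n_B/(n_A+n_B) + 1 = 2*5*5/10 + 1 = 6.0000.
        Var[R] = 2*n_A*n_B*(2*n_A*n_B - n_A - n_B) / ((n_A+n_B)^2 * (n_A+n_B-1)) = 2000/900 = 2.2222.
        SD[R] = 1.4907.
Step 4: Continuity-corrected z = (R - 0.5 - E[R]) / SD[R] = (7 - 0.5 - 6.0000) / 1.4907 = 0.3354.
Step 5: Two-sided p-value via normal approximation = 2*(1 - Phi(|z|)) = 0.737316.
Step 6: alpha = 0.05. fail to reject H0.

R = 7, z = 0.3354, p = 0.737316, fail to reject H0.


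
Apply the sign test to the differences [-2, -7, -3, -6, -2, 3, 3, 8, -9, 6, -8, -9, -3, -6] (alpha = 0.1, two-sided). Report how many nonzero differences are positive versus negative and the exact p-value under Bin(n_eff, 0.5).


Step 1: Discard zero differences. Original n = 14; n_eff = number of nonzero differences = 14.
Nonzero differences (with sign): -2, -7, -3, -6, -2, +3, +3, +8, -9, +6, -8, -9, -3, -6
Step 2: Count signs: positive = 4, negative = 10.
Step 3: Under H0: P(positive) = 0.5, so the number of positives S ~ Bin(14, 0.5).
Step 4: Two-sided exact p-value = sum of Bin(14,0.5) probabilities at or below the observed probability = 0.179565.
Step 5: alpha = 0.1. fail to reject H0.

n_eff = 14, pos = 4, neg = 10, p = 0.179565, fail to reject H0.


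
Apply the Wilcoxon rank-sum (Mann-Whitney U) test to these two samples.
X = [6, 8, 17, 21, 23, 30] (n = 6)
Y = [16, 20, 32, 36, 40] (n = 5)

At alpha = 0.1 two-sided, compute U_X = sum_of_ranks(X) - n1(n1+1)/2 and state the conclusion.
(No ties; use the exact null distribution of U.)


Step 1: Combine and sort all 11 observations; assign midranks.
sorted (value, group): (6,X), (8,X), (16,Y), (17,X), (20,Y), (21,X), (23,X), (30,X), (32,Y), (36,Y), (40,Y)
ranks: 6->1, 8->2, 16->3, 17->4, 20->5, 21->6, 23->7, 30->8, 32->9, 36->10, 40->11
Step 2: Rank sum for X: R1 = 1 + 2 + 4 + 6 + 7 + 8 = 28.
Step 3: U_X = R1 - n1(n1+1)/2 = 28 - 6*7/2 = 28 - 21 = 7.
       U_Y = n1*n2 - U_X = 30 - 7 = 23.
Step 4: No ties, so the exact null distribution of U (based on enumerating the C(11,6) = 462 equally likely rank assignments) gives the two-sided p-value.
Step 5: p-value = 0.177489; compare to alpha = 0.1. fail to reject H0.

U_X = 7, p = 0.177489, fail to reject H0 at alpha = 0.1.


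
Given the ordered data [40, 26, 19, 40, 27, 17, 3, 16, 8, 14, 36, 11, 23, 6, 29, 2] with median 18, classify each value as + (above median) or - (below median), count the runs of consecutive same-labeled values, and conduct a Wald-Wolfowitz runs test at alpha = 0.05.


Step 1: Compute median = 18; label A = above, B = below.
Labels in order: AAAAABBBBBABABAB  (n_A = 8, n_B = 8)
Step 2: Count runs R = 8.
Step 3: Under H0 (random ordering), E[R] = 2*n_A*n_B/(n_A+n_B) + 1 = 2*8*8/16 + 1 = 9.0000.
        Var[R] = 2*n_A*n_B*(2*n_A*n_B - n_A - n_B) / ((n_A+n_B)^2 * (n_A+n_B-1)) = 14336/3840 = 3.7333.
        SD[R] = 1.9322.
Step 4: Continuity-corrected z = (R + 0.5 - E[R]) / SD[R] = (8 + 0.5 - 9.0000) / 1.9322 = -0.2588.
Step 5: Two-sided p-value via normal approximation = 2*(1 - Phi(|z|)) = 0.795809.
Step 6: alpha = 0.05. fail to reject H0.

R = 8, z = -0.2588, p = 0.795809, fail to reject H0.


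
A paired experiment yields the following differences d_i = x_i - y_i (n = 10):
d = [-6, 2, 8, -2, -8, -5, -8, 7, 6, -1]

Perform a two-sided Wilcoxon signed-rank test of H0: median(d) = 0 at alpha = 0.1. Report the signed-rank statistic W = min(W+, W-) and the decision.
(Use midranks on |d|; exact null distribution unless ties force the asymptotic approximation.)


Step 1: Drop any zero differences (none here) and take |d_i|.
|d| = [6, 2, 8, 2, 8, 5, 8, 7, 6, 1]
Step 2: Midrank |d_i| (ties get averaged ranks).
ranks: |6|->5.5, |2|->2.5, |8|->9, |2|->2.5, |8|->9, |5|->4, |8|->9, |7|->7, |6|->5.5, |1|->1
Step 3: Attach original signs; sum ranks with positive sign and with negative sign.
W+ = 2.5 + 9 + 7 + 5.5 = 24
W- = 5.5 + 2.5 + 9 + 4 + 9 + 1 = 31
(Check: W+ + W- = 55 should equal n(n+1)/2 = 55.)
Step 4: Test statistic W = min(W+, W-) = 24.
Step 5: Ties in |d|, so use the tie-corrected normal approximation.
        E[W] = n(n+1)/4 = 10*11/4 = 27.5.
        Tie groups: |d|=2 (t=2), |d|=6 (t=2), |d|=8 (t=3); sum(t^3 - t) = 36.
        Var[W] = n(n+1)(2n+1)/24 - sum(t^3-t)/48 = 2310/24 - 36/48 = 95.5.
        z = (W - E[W]) / sqrt(Var[W]) = (24 - 27.5) / 9.7724 = -0.3582.
        Two-sided p = 2*Phi(z) = 0.720230.
Step 6: alpha = 0.1. fail to reject H0.

W+ = 24, W- = 31, W = min = 24, p = 0.720230, fail to reject H0.


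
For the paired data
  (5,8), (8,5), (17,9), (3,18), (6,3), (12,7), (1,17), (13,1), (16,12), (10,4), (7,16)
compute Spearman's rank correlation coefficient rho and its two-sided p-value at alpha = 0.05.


Step 1: Rank x and y separately (midranks; no ties here).
rank(x): 5->3, 8->6, 17->11, 3->2, 6->4, 12->8, 1->1, 13->9, 16->10, 10->7, 7->5
rank(y): 8->6, 5->4, 9->7, 18->11, 3->2, 7->5, 17->10, 1->1, 12->8, 4->3, 16->9
Step 2: d_i = R_x(i) - R_y(i); compute d_i^2.
  (3-6)^2=9, (6-4)^2=4, (11-7)^2=16, (2-11)^2=81, (4-2)^2=4, (8-5)^2=9, (1-10)^2=81, (9-1)^2=64, (10-8)^2=4, (7-3)^2=16, (5-9)^2=16
sum(d^2) = 304.
Step 3: rho = 1 - 6*304 / (11*(11^2 - 1)) = 1 - 1824/1320 = -0.381818.
Step 4: Under H0, t = rho * sqrt((n-2)/(1-rho^2)) = -1.2394 ~ t(9).
Step 5: Two-sided p-value from the t-distribution with 9 df = 0.246560.
Step 6: alpha = 0.05. fail to reject H0.

rho = -0.3818, p = 0.246560, fail to reject H0 at alpha = 0.05.


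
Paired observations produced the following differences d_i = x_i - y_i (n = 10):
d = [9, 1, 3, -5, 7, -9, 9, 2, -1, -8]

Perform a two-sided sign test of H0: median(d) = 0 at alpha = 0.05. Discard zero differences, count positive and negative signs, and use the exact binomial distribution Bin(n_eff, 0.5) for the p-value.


Step 1: Discard zero differences. Original n = 10; n_eff = number of nonzero differences = 10.
Nonzero differences (with sign): +9, +1, +3, -5, +7, -9, +9, +2, -1, -8
Step 2: Count signs: positive = 6, negative = 4.
Step 3: Under H0: P(positive) = 0.5, so the number of positives S ~ Bin(10, 0.5).
Step 4: Two-sided exact p-value = sum of Bin(10,0.5) probabilities at or below the observed probability = 0.753906.
Step 5: alpha = 0.05. fail to reject H0.

n_eff = 10, pos = 6, neg = 4, p = 0.753906, fail to reject H0.


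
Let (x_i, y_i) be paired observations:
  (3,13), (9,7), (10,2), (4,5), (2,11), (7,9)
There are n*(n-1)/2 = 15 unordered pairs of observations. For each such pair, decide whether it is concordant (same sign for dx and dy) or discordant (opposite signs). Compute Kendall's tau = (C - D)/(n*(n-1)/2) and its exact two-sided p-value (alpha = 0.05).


Step 1: Enumerate the 15 unordered pairs (i,j) with i<j and classify each by sign(x_j-x_i) * sign(y_j-y_i).
  (1,2):dx=+6,dy=-6->D; (1,3):dx=+7,dy=-11->D; (1,4):dx=+1,dy=-8->D; (1,5):dx=-1,dy=-2->C
  (1,6):dx=+4,dy=-4->D; (2,3):dx=+1,dy=-5->D; (2,4):dx=-5,dy=-2->C; (2,5):dx=-7,dy=+4->D
  (2,6):dx=-2,dy=+2->D; (3,4):dx=-6,dy=+3->D; (3,5):dx=-8,dy=+9->D; (3,6):dx=-3,dy=+7->D
  (4,5):dx=-2,dy=+6->D; (4,6):dx=+3,dy=+4->C; (5,6):dx=+5,dy=-2->D
Step 2: C = 3, D = 12, total pairs = 15.
Step 3: tau = (C - D)/(n(n-1)/2) = (3 - 12)/15 = -0.600000.
Step 4: Exact two-sided p-value (enumerate n! = 720 permutations of y under H0): p = 0.136111.
Step 5: alpha = 0.05. fail to reject H0.

tau_b = -0.6000 (C=3, D=12), p = 0.136111, fail to reject H0.


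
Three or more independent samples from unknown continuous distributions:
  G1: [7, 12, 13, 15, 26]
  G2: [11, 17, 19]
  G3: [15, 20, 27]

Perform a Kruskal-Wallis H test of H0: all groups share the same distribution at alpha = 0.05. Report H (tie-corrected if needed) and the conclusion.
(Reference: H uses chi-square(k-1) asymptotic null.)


Step 1: Combine all N = 11 observations and assign midranks.
sorted (value, group, rank): (7,G1,1), (11,G2,2), (12,G1,3), (13,G1,4), (15,G1,5.5), (15,G3,5.5), (17,G2,7), (19,G2,8), (20,G3,9), (26,G1,10), (27,G3,11)
Step 2: Sum ranks within each group.
R_1 = 23.5 (n_1 = 5)
R_2 = 17 (n_2 = 3)
R_3 = 25.5 (n_3 = 3)
Step 3: H = 12/(N(N+1)) * sum(R_i^2/n_i) - 3(N+1)
     = 12/(11*12) * (23.5^2/5 + 17^2/3 + 25.5^2/3) - 3*12
     = 0.090909 * 423.533 - 36
     = 2.503030.
Step 4: Ties present; correction factor C = 1 - 6/(11^3 - 11) = 0.995455. Corrected H = 2.503030 / 0.995455 = 2.514460.
Step 5: Under H0, H ~ chi^2(2); p-value = 0.284441.
Step 6: alpha = 0.05. fail to reject H0.

H = 2.5145, df = 2, p = 0.284441, fail to reject H0.


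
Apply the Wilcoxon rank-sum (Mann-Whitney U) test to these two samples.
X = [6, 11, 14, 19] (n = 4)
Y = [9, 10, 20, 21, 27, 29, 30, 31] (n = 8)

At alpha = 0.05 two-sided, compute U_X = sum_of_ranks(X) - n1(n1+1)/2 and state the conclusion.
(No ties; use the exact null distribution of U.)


Step 1: Combine and sort all 12 observations; assign midranks.
sorted (value, group): (6,X), (9,Y), (10,Y), (11,X), (14,X), (19,X), (20,Y), (21,Y), (27,Y), (29,Y), (30,Y), (31,Y)
ranks: 6->1, 9->2, 10->3, 11->4, 14->5, 19->6, 20->7, 21->8, 27->9, 29->10, 30->11, 31->12
Step 2: Rank sum for X: R1 = 1 + 4 + 5 + 6 = 16.
Step 3: U_X = R1 - n1(n1+1)/2 = 16 - 4*5/2 = 16 - 10 = 6.
       U_Y = n1*n2 - U_X = 32 - 6 = 26.
Step 4: No ties, so the exact null distribution of U (based on enumerating the C(12,4) = 495 equally likely rank assignments) gives the two-sided p-value.
Step 5: p-value = 0.109091; compare to alpha = 0.05. fail to reject H0.

U_X = 6, p = 0.109091, fail to reject H0 at alpha = 0.05.


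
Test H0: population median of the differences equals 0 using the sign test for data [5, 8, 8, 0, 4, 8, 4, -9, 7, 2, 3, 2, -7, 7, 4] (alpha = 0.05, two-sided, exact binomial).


Step 1: Discard zero differences. Original n = 15; n_eff = number of nonzero differences = 14.
Nonzero differences (with sign): +5, +8, +8, +4, +8, +4, -9, +7, +2, +3, +2, -7, +7, +4
Step 2: Count signs: positive = 12, negative = 2.
Step 3: Under H0: P(positive) = 0.5, so the number of positives S ~ Bin(14, 0.5).
Step 4: Two-sided exact p-value = sum of Bin(14,0.5) probabilities at or below the observed probability = 0.012939.
Step 5: alpha = 0.05. reject H0.

n_eff = 14, pos = 12, neg = 2, p = 0.012939, reject H0.


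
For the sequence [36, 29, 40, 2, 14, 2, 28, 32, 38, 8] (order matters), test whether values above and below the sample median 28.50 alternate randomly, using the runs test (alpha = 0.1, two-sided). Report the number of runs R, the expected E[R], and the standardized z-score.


Step 1: Compute median = 28.50; label A = above, B = below.
Labels in order: AAABBBBAAB  (n_A = 5, n_B = 5)
Step 2: Count runs R = 4.
Step 3: Under H0 (random ordering), E[R] = 2*n_A*n_B/(n_A+n_B) + 1 = 2*5*5/10 + 1 = 6.0000.
        Var[R] = 2*n_A*n_B*(2*n_A*n_B - n_A - n_B) / ((n_A+n_B)^2 * (n_A+n_B-1)) = 2000/900 = 2.2222.
        SD[R] = 1.4907.
Step 4: Continuity-corrected z = (R + 0.5 - E[R]) / SD[R] = (4 + 0.5 - 6.0000) / 1.4907 = -1.0062.
Step 5: Two-sided p-value via normal approximation = 2*(1 - Phi(|z|)) = 0.314305.
Step 6: alpha = 0.1. fail to reject H0.

R = 4, z = -1.0062, p = 0.314305, fail to reject H0.


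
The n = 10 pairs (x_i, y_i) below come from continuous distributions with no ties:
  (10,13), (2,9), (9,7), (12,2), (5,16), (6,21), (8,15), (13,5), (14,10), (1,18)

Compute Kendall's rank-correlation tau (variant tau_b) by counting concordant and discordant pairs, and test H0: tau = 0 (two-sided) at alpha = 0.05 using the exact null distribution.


Step 1: Enumerate the 45 unordered pairs (i,j) with i<j and classify each by sign(x_j-x_i) * sign(y_j-y_i).
  (1,2):dx=-8,dy=-4->C; (1,3):dx=-1,dy=-6->C; (1,4):dx=+2,dy=-11->D; (1,5):dx=-5,dy=+3->D
  (1,6):dx=-4,dy=+8->D; (1,7):dx=-2,dy=+2->D; (1,8):dx=+3,dy=-8->D; (1,9):dx=+4,dy=-3->D
  (1,10):dx=-9,dy=+5->D; (2,3):dx=+7,dy=-2->D; (2,4):dx=+10,dy=-7->D; (2,5):dx=+3,dy=+7->C
  (2,6):dx=+4,dy=+12->C; (2,7):dx=+6,dy=+6->C; (2,8):dx=+11,dy=-4->D; (2,9):dx=+12,dy=+1->C
  (2,10):dx=-1,dy=+9->D; (3,4):dx=+3,dy=-5->D; (3,5):dx=-4,dy=+9->D; (3,6):dx=-3,dy=+14->D
  (3,7):dx=-1,dy=+8->D; (3,8):dx=+4,dy=-2->D; (3,9):dx=+5,dy=+3->C; (3,10):dx=-8,dy=+11->D
  (4,5):dx=-7,dy=+14->D; (4,6):dx=-6,dy=+19->D; (4,7):dx=-4,dy=+13->D; (4,8):dx=+1,dy=+3->C
  (4,9):dx=+2,dy=+8->C; (4,10):dx=-11,dy=+16->D; (5,6):dx=+1,dy=+5->C; (5,7):dx=+3,dy=-1->D
  (5,8):dx=+8,dy=-11->D; (5,9):dx=+9,dy=-6->D; (5,10):dx=-4,dy=+2->D; (6,7):dx=+2,dy=-6->D
  (6,8):dx=+7,dy=-16->D; (6,9):dx=+8,dy=-11->D; (6,10):dx=-5,dy=-3->C; (7,8):dx=+5,dy=-10->D
  (7,9):dx=+6,dy=-5->D; (7,10):dx=-7,dy=+3->D; (8,9):dx=+1,dy=+5->C; (8,10):dx=-12,dy=+13->D
  (9,10):dx=-13,dy=+8->D
Step 2: C = 12, D = 33, total pairs = 45.
Step 3: tau = (C - D)/(n(n-1)/2) = (12 - 33)/45 = -0.466667.
Step 4: Exact two-sided p-value (enumerate n! = 3628800 permutations of y under H0): p = 0.072550.
Step 5: alpha = 0.05. fail to reject H0.

tau_b = -0.4667 (C=12, D=33), p = 0.072550, fail to reject H0.


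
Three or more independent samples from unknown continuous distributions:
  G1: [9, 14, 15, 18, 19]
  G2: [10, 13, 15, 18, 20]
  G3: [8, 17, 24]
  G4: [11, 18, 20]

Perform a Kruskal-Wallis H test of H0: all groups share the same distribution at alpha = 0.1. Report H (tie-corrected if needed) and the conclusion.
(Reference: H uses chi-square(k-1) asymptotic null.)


Step 1: Combine all N = 16 observations and assign midranks.
sorted (value, group, rank): (8,G3,1), (9,G1,2), (10,G2,3), (11,G4,4), (13,G2,5), (14,G1,6), (15,G1,7.5), (15,G2,7.5), (17,G3,9), (18,G1,11), (18,G2,11), (18,G4,11), (19,G1,13), (20,G2,14.5), (20,G4,14.5), (24,G3,16)
Step 2: Sum ranks within each group.
R_1 = 39.5 (n_1 = 5)
R_2 = 41 (n_2 = 5)
R_3 = 26 (n_3 = 3)
R_4 = 29.5 (n_4 = 3)
Step 3: H = 12/(N(N+1)) * sum(R_i^2/n_i) - 3(N+1)
     = 12/(16*17) * (39.5^2/5 + 41^2/5 + 26^2/3 + 29.5^2/3) - 3*17
     = 0.044118 * 1163.67 - 51
     = 0.338235.
Step 4: Ties present; correction factor C = 1 - 36/(16^3 - 16) = 0.991176. Corrected H = 0.338235 / 0.991176 = 0.341246.
Step 5: Under H0, H ~ chi^2(3); p-value = 0.952093.
Step 6: alpha = 0.1. fail to reject H0.

H = 0.3412, df = 3, p = 0.952093, fail to reject H0.


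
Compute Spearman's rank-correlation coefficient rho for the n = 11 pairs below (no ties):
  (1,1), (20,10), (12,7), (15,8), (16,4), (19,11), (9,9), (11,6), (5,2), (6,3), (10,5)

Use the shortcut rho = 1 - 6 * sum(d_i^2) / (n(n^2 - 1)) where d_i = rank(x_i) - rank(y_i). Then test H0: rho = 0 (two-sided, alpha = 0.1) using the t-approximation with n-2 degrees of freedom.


Step 1: Rank x and y separately (midranks; no ties here).
rank(x): 1->1, 20->11, 12->7, 15->8, 16->9, 19->10, 9->4, 11->6, 5->2, 6->3, 10->5
rank(y): 1->1, 10->10, 7->7, 8->8, 4->4, 11->11, 9->9, 6->6, 2->2, 3->3, 5->5
Step 2: d_i = R_x(i) - R_y(i); compute d_i^2.
  (1-1)^2=0, (11-10)^2=1, (7-7)^2=0, (8-8)^2=0, (9-4)^2=25, (10-11)^2=1, (4-9)^2=25, (6-6)^2=0, (2-2)^2=0, (3-3)^2=0, (5-5)^2=0
sum(d^2) = 52.
Step 3: rho = 1 - 6*52 / (11*(11^2 - 1)) = 1 - 312/1320 = 0.763636.
Step 4: Under H0, t = rho * sqrt((n-2)/(1-rho^2)) = 3.5482 ~ t(9).
Step 5: Two-sided p-value from the t-distribution with 9 df = 0.006233.
Step 6: alpha = 0.1. reject H0.

rho = 0.7636, p = 0.006233, reject H0 at alpha = 0.1.


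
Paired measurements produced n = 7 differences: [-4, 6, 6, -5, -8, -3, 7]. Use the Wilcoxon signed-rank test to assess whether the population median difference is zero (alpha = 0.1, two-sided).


Step 1: Drop any zero differences (none here) and take |d_i|.
|d| = [4, 6, 6, 5, 8, 3, 7]
Step 2: Midrank |d_i| (ties get averaged ranks).
ranks: |4|->2, |6|->4.5, |6|->4.5, |5|->3, |8|->7, |3|->1, |7|->6
Step 3: Attach original signs; sum ranks with positive sign and with negative sign.
W+ = 4.5 + 4.5 + 6 = 15
W- = 2 + 3 + 7 + 1 = 13
(Check: W+ + W- = 28 should equal n(n+1)/2 = 28.)
Step 4: Test statistic W = min(W+, W-) = 13.
Step 5: Ties in |d|, so use the tie-corrected normal approximation.
        E[W] = n(n+1)/4 = 7*8/4 = 14.
        Tie groups: |d|=6 (t=2); sum(t^3 - t) = 6.
        Var[W] = n(n+1)(2n+1)/24 - sum(t^3-t)/48 = 840/24 - 6/48 = 34.875.
        z = (W - E[W]) / sqrt(Var[W]) = (13 - 14) / 5.9055 = -0.1693.
        Two-sided p = 2*Phi(z) = 0.865534.
Step 6: alpha = 0.1. fail to reject H0.

W+ = 15, W- = 13, W = min = 13, p = 0.865534, fail to reject H0.


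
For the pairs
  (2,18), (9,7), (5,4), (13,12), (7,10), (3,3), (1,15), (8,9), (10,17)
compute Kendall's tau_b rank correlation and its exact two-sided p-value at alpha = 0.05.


Step 1: Enumerate the 36 unordered pairs (i,j) with i<j and classify each by sign(x_j-x_i) * sign(y_j-y_i).
  (1,2):dx=+7,dy=-11->D; (1,3):dx=+3,dy=-14->D; (1,4):dx=+11,dy=-6->D; (1,5):dx=+5,dy=-8->D
  (1,6):dx=+1,dy=-15->D; (1,7):dx=-1,dy=-3->C; (1,8):dx=+6,dy=-9->D; (1,9):dx=+8,dy=-1->D
  (2,3):dx=-4,dy=-3->C; (2,4):dx=+4,dy=+5->C; (2,5):dx=-2,dy=+3->D; (2,6):dx=-6,dy=-4->C
  (2,7):dx=-8,dy=+8->D; (2,8):dx=-1,dy=+2->D; (2,9):dx=+1,dy=+10->C; (3,4):dx=+8,dy=+8->C
  (3,5):dx=+2,dy=+6->C; (3,6):dx=-2,dy=-1->C; (3,7):dx=-4,dy=+11->D; (3,8):dx=+3,dy=+5->C
  (3,9):dx=+5,dy=+13->C; (4,5):dx=-6,dy=-2->C; (4,6):dx=-10,dy=-9->C; (4,7):dx=-12,dy=+3->D
  (4,8):dx=-5,dy=-3->C; (4,9):dx=-3,dy=+5->D; (5,6):dx=-4,dy=-7->C; (5,7):dx=-6,dy=+5->D
  (5,8):dx=+1,dy=-1->D; (5,9):dx=+3,dy=+7->C; (6,7):dx=-2,dy=+12->D; (6,8):dx=+5,dy=+6->C
  (6,9):dx=+7,dy=+14->C; (7,8):dx=+7,dy=-6->D; (7,9):dx=+9,dy=+2->C; (8,9):dx=+2,dy=+8->C
Step 2: C = 19, D = 17, total pairs = 36.
Step 3: tau = (C - D)/(n(n-1)/2) = (19 - 17)/36 = 0.055556.
Step 4: Exact two-sided p-value (enumerate n! = 362880 permutations of y under H0): p = 0.919455.
Step 5: alpha = 0.05. fail to reject H0.

tau_b = 0.0556 (C=19, D=17), p = 0.919455, fail to reject H0.


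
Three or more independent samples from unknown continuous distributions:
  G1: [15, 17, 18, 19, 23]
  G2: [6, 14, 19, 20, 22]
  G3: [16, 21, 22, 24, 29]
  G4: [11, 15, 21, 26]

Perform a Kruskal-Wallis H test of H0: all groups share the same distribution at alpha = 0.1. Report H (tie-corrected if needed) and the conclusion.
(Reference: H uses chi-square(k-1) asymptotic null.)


Step 1: Combine all N = 19 observations and assign midranks.
sorted (value, group, rank): (6,G2,1), (11,G4,2), (14,G2,3), (15,G1,4.5), (15,G4,4.5), (16,G3,6), (17,G1,7), (18,G1,8), (19,G1,9.5), (19,G2,9.5), (20,G2,11), (21,G3,12.5), (21,G4,12.5), (22,G2,14.5), (22,G3,14.5), (23,G1,16), (24,G3,17), (26,G4,18), (29,G3,19)
Step 2: Sum ranks within each group.
R_1 = 45 (n_1 = 5)
R_2 = 39 (n_2 = 5)
R_3 = 69 (n_3 = 5)
R_4 = 37 (n_4 = 4)
Step 3: H = 12/(N(N+1)) * sum(R_i^2/n_i) - 3(N+1)
     = 12/(19*20) * (45^2/5 + 39^2/5 + 69^2/5 + 37^2/4) - 3*20
     = 0.031579 * 2003.65 - 60
     = 3.273158.
Step 4: Ties present; correction factor C = 1 - 24/(19^3 - 19) = 0.996491. Corrected H = 3.273158 / 0.996491 = 3.284683.
Step 5: Under H0, H ~ chi^2(3); p-value = 0.349780.
Step 6: alpha = 0.1. fail to reject H0.

H = 3.2847, df = 3, p = 0.349780, fail to reject H0.


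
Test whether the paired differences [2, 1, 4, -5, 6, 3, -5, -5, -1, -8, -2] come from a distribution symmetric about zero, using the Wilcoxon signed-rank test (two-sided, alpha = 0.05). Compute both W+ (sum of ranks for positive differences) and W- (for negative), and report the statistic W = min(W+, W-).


Step 1: Drop any zero differences (none here) and take |d_i|.
|d| = [2, 1, 4, 5, 6, 3, 5, 5, 1, 8, 2]
Step 2: Midrank |d_i| (ties get averaged ranks).
ranks: |2|->3.5, |1|->1.5, |4|->6, |5|->8, |6|->10, |3|->5, |5|->8, |5|->8, |1|->1.5, |8|->11, |2|->3.5
Step 3: Attach original signs; sum ranks with positive sign and with negative sign.
W+ = 3.5 + 1.5 + 6 + 10 + 5 = 26
W- = 8 + 8 + 8 + 1.5 + 11 + 3.5 = 40
(Check: W+ + W- = 66 should equal n(n+1)/2 = 66.)
Step 4: Test statistic W = min(W+, W-) = 26.
Step 5: Ties in |d|, so use the tie-corrected normal approximation.
        E[W] = n(n+1)/4 = 11*12/4 = 33.
        Tie groups: |d|=1 (t=2), |d|=2 (t=2), |d|=5 (t=3); sum(t^3 - t) = 36.
        Var[W] = n(n+1)(2n+1)/24 - sum(t^3-t)/48 = 3036/24 - 36/48 = 125.75.
        z = (W - E[W]) / sqrt(Var[W]) = (26 - 33) / 11.2138 = -0.6242.
        Two-sided p = 2*Phi(z) = 0.532477.
Step 6: alpha = 0.05. fail to reject H0.

W+ = 26, W- = 40, W = min = 26, p = 0.532477, fail to reject H0.


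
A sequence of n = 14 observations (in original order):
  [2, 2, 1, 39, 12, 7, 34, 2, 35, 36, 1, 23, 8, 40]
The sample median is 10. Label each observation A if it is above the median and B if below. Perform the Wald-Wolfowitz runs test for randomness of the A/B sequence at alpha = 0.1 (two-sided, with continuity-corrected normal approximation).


Step 1: Compute median = 10; label A = above, B = below.
Labels in order: BBBAABABAABABA  (n_A = 7, n_B = 7)
Step 2: Count runs R = 10.
Step 3: Under H0 (random ordering), E[R] = 2*n_A*n_B/(n_A+n_B) + 1 = 2*7*7/14 + 1 = 8.0000.
        Var[R] = 2*n_A*n_B*(2*n_A*n_B - n_A - n_B) / ((n_A+n_B)^2 * (n_A+n_B-1)) = 8232/2548 = 3.2308.
        SD[R] = 1.7974.
Step 4: Continuity-corrected z = (R - 0.5 - E[R]) / SD[R] = (10 - 0.5 - 8.0000) / 1.7974 = 0.8345.
Step 5: Two-sided p-value via normal approximation = 2*(1 - Phi(|z|)) = 0.403986.
Step 6: alpha = 0.1. fail to reject H0.

R = 10, z = 0.8345, p = 0.403986, fail to reject H0.


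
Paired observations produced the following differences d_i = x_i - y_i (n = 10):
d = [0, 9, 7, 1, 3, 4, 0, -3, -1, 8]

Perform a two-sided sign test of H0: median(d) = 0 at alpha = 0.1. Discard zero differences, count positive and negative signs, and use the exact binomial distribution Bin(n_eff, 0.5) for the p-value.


Step 1: Discard zero differences. Original n = 10; n_eff = number of nonzero differences = 8.
Nonzero differences (with sign): +9, +7, +1, +3, +4, -3, -1, +8
Step 2: Count signs: positive = 6, negative = 2.
Step 3: Under H0: P(positive) = 0.5, so the number of positives S ~ Bin(8, 0.5).
Step 4: Two-sided exact p-value = sum of Bin(8,0.5) probabilities at or below the observed probability = 0.289062.
Step 5: alpha = 0.1. fail to reject H0.

n_eff = 8, pos = 6, neg = 2, p = 0.289062, fail to reject H0.


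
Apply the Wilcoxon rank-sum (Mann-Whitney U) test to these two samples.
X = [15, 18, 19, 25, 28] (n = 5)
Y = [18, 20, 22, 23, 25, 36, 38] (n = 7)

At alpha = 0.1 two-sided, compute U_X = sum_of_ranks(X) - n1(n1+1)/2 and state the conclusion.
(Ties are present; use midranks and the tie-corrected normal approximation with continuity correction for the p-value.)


Step 1: Combine and sort all 12 observations; assign midranks.
sorted (value, group): (15,X), (18,X), (18,Y), (19,X), (20,Y), (22,Y), (23,Y), (25,X), (25,Y), (28,X), (36,Y), (38,Y)
ranks: 15->1, 18->2.5, 18->2.5, 19->4, 20->5, 22->6, 23->7, 25->8.5, 25->8.5, 28->10, 36->11, 38->12
Step 2: Rank sum for X: R1 = 1 + 2.5 + 4 + 8.5 + 10 = 26.
Step 3: U_X = R1 - n1(n1+1)/2 = 26 - 5*6/2 = 26 - 15 = 11.
       U_Y = n1*n2 - U_X = 35 - 11 = 24.
Step 4: Ties are present, so use the tie-corrected normal approximation (with continuity correction) for the p-value.
Step 5: p-value = 0.328162; compare to alpha = 0.1. fail to reject H0.

U_X = 11, p = 0.328162, fail to reject H0 at alpha = 0.1.


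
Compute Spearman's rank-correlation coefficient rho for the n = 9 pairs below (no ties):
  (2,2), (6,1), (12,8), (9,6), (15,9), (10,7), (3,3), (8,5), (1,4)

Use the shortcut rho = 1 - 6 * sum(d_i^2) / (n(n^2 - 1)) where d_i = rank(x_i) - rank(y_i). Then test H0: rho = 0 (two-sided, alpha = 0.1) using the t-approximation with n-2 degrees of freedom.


Step 1: Rank x and y separately (midranks; no ties here).
rank(x): 2->2, 6->4, 12->8, 9->6, 15->9, 10->7, 3->3, 8->5, 1->1
rank(y): 2->2, 1->1, 8->8, 6->6, 9->9, 7->7, 3->3, 5->5, 4->4
Step 2: d_i = R_x(i) - R_y(i); compute d_i^2.
  (2-2)^2=0, (4-1)^2=9, (8-8)^2=0, (6-6)^2=0, (9-9)^2=0, (7-7)^2=0, (3-3)^2=0, (5-5)^2=0, (1-4)^2=9
sum(d^2) = 18.
Step 3: rho = 1 - 6*18 / (9*(9^2 - 1)) = 1 - 108/720 = 0.850000.
Step 4: Under H0, t = rho * sqrt((n-2)/(1-rho^2)) = 4.2691 ~ t(7).
Step 5: Two-sided p-value from the t-distribution with 7 df = 0.003705.
Step 6: alpha = 0.1. reject H0.

rho = 0.8500, p = 0.003705, reject H0 at alpha = 0.1.


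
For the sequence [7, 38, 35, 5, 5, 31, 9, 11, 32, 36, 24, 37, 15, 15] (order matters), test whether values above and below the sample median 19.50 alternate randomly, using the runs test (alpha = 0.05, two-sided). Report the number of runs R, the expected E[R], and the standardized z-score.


Step 1: Compute median = 19.50; label A = above, B = below.
Labels in order: BAABBABBAAAABB  (n_A = 7, n_B = 7)
Step 2: Count runs R = 7.
Step 3: Under H0 (random ordering), E[R] = 2*n_A*n_B/(n_A+n_B) + 1 = 2*7*7/14 + 1 = 8.0000.
        Var[R] = 2*n_A*n_B*(2*n_A*n_B - n_A - n_B) / ((n_A+n_B)^2 * (n_A+n_B-1)) = 8232/2548 = 3.2308.
        SD[R] = 1.7974.
Step 4: Continuity-corrected z = (R + 0.5 - E[R]) / SD[R] = (7 + 0.5 - 8.0000) / 1.7974 = -0.2782.
Step 5: Two-sided p-value via normal approximation = 2*(1 - Phi(|z|)) = 0.780879.
Step 6: alpha = 0.05. fail to reject H0.

R = 7, z = -0.2782, p = 0.780879, fail to reject H0.
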